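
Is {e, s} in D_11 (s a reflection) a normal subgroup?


H = {e, s} in D_11 (s a reflection)
r·s·r⁻¹ = sr⁻² ≠ s for n ≥ 3, so {e, s} is not closed under conjugation

No, not a normal subgroup


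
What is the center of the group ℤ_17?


Z(G) = {g ∈ G | gx = xg for all x ∈ G}
ℤ_17 is abelian, so Z(G) = G

Z(ℤ_17) = ℤ_17


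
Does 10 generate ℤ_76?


g generates ℤ_n iff gcd(g, n) = 1
gcd(10, 76) = 2
Since gcd = 2 ≠ 1, ⟨10⟩ has order 38 < 76, so 10 is not a generator.

No, 10 does not generate ℤ_76


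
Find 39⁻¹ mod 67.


Use the extended Euclidean algorithm to write 1 = 39·s + 67·t; then s mod 67 is the inverse.
Euclidean algorithm:
  39 = 0·67 + 39
  67 = 1·39 + 28
  39 = 1·28 + 11
  28 = 2·11 + 6
  11 = 1·6 + 5
  6 = 1·5 + 1
  5 = 5·1 + 0
gcd(39,67) = 1
Back-substitution gives: 39·(-12) + 67·(7) = 1
So 39⁻¹ ≡ -12 ≡ 55 (mod 67)
Check: 39 × 55 = 2145 ≡ 1 (mod 67) ✓

39⁻¹ ≡ 55 (mod 67)


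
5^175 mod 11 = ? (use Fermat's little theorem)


Fermat's little theorem: if p is prime and gcd(a,p)=1, then a^(p-1) ≡ 1 (mod p)
p = 11 is prime, gcd(5,11) = 1
Reduce exponent: 175 mod 10 = 5
So 5^175 ≡ 5^5 (mod 11)
5^5 mod 11 = 1

5^175 ≡ 1 (mod 11)


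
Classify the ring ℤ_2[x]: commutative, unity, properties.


ℤ_2 is a field (n prime), so ℤ_2[x] is a commutative integral domain with unity
Commutative: Yes
Integral domain: Yes
Has unity: Yes

ℤ_2[x]: Commutative=Yes, Unity=Yes


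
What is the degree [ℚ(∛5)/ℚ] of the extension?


∛5 has minimal polynomial x³ - 5 (irreducible over ℚ since 5 is not a perfect cube)

[ℚ(∛5)/ℚ] = 3


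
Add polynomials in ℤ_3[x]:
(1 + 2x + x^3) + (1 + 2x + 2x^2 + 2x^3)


Add coefficients mod 3:
x^0: 1 + 1 = 2 (mod 3)
x^1: 2 + 2 = 1 (mod 3)
x^2: 0 + 2 = 2 (mod 3)
x^3: 1 + 2 = 0 (mod 3)
Result: 2 + x + 2x^2

f + g = 2 + x + 2x^2


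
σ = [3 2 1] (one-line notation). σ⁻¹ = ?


To find σ⁻¹, swap domain and range:
σ(1) = 3 → σ⁻¹(3) = 1
σ(2) = 2 → σ⁻¹(2) = 2
σ(3) = 1 → σ⁻¹(1) = 3

σ⁻¹ = [3 2 1]


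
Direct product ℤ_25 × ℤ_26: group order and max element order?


|ℤ_25 × ℤ_26| = 25 × 26 = 650
Max element order = lcm(25,26) = 650
Cyclic? Yes (gcd=1)

|ℤ_25×ℤ_26| = 650, max element order = 650


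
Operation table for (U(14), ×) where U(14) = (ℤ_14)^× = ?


Elements: {1, 3, 5, 9, 11, 13}
Operation: multiplication mod 14
Entry (a, b) = (a × b) mod 14

Cayley table:
   |  1 |  3 |  5 |  9 | 11 | 13
 1 |  1 |  3 |  5 |  9 | 11 | 13
 3 |  3 |  9 |  1 | 13 |  5 | 11
 5 |  5 |  1 | 11 |  3 | 13 |  9
 9 |  9 | 13 |  3 | 11 |  1 |  5
11 | 11 |  5 | 13 |  1 |  9 |  3
13 | 13 | 11 |  9 |  5 |  3 |  1


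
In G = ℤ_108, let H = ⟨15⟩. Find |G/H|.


|⟨15⟩| = n / gcd(15, 108) = 108 / 3 = 36
H is normal (ℤ_108 is abelian).
|G/H| = |G| / |H| = 108 / 36 = 3

|G/H| = 3


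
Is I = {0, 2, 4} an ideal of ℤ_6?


Check ideal conditions for I = {0, 2, 4} in ℤ_6:
(1) I is an additive subgroup? Yes
(2) For r ∈ ℤ_6 and a ∈ I: r·a ∈ I? Yes

Yes, I is an ideal of ℤ_6


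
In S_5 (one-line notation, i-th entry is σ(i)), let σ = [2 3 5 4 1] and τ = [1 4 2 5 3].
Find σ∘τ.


σ∘τ: apply τ first, then σ
1 →τ 1 →σ 2
2 →τ 4 →σ 4
3 →τ 2 →σ 3
4 →τ 5 →σ 1
5 →τ 3 →σ 5

σ∘τ = [2 4 3 1 5]


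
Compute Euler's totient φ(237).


Factor n: 237 = 3 × 79
φ(n) = n · ∏(1 - 1/p) over distinct primes p | n
φ(237) = 237 · (1 - 1/3) · (1 - 1/79) = 156

φ(237) = 156


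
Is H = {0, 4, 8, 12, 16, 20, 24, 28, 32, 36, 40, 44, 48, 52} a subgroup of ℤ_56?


Subgroup test for H = {0, 4, 8, 12, 16, 20, 24, 28, 32, 36, 40, 44, 48, 52} in (ℤ_56, +):
(1) 0 ∈ H? Yes
(2) Closure: for all a,b ∈ H, (a+b) mod 56 ∈ H? Yes
(3) Inverses: for all a ∈ H, -a mod 56 ∈ H? Yes

Yes, H is a subgroup of ℤ_56


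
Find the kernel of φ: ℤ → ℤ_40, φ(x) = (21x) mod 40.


Kernel = preimage of identity
ker(φ) = {x ∈ ℤ : 21x ≡ 0 (mod 40)}. gcd(21,40) = 1, so 21x ≡ 0 (mod 40) ⟺ x ≡ 0 (mod 40/1 = 40). Hence ker(φ) = 40ℤ

ker(φ) = 40ℤ


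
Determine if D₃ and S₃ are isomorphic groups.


Comparing D₃ and S₃:
Both are the unique non-abelian group of order 6

Yes, D₃ ≅ S₃


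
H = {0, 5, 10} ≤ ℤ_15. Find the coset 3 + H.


3 + H = {3 + h (mod 15) : h ∈ H}
3+0=3, 3+5=8, 3+10=13

3 + H = {3, 8, 13}


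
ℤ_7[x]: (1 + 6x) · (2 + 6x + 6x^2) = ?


Expand and collect like terms; reduce coefficients mod 7:
x^0: 1·2 = 2 ≡ 2 (mod 7)
x^1: 1·6 + 6·2 = 18 ≡ 4 (mod 7)
x^2: 1·6 + 6·6 = 42 ≡ 0 (mod 7)
x^3: 6·6 = 36 ≡ 1 (mod 7)
Result: 2 + 4x + x^3

f · g = 2 + 4x + x^3


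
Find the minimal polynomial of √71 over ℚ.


√71 satisfies x² - 71 = 0, irreducible over ℚ since 71 is squarefree

Minimal polynomial: x² - 71


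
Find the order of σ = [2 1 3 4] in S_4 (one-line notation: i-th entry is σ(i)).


Cycle decomposition: (1 2)
Cycle lengths: 2
Order = lcm(2) = 2

ord(σ) = 2


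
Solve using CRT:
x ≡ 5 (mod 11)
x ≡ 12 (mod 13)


m₁ = 11, m₂ = 13, gcd = 1, so CRT applies. M = m₁·m₂ = 143
Let M₁ = M/m₁ = 13, M₂ = M/m₂ = 11
Find y₁ ≡ M₁⁻¹ (mod m₁): 13⁻¹ ≡ 6 (mod 11)
Find y₂ ≡ M₂⁻¹ (mod m₂): 11⁻¹ ≡ 6 (mod 13)
x = a₁·M₁·y₁ + a₂·M₂·y₂ = 5·13·6 + 12·11·6 = 1182
Reduce mod 143: x ≡ 38
Check: 38 mod 11 = 5 ✓, 38 mod 13 = 12 ✓

x ≡ 38 (mod 143)


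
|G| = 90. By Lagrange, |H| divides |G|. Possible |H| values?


Lagrange's theorem: |H| divides |G|
|G| = 90
Divisors of 90: 1, 2, 3, 5, 6, 9, 10, 15, 18, 30, 45, 90

Possible subgroup orders: {1, 2, 3, 5, 6, 9, 10, 15, 18, 30, 45, 90}


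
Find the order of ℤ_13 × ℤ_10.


|A × B| = |A| · |B|
|ℤ_13 × ℤ_10| = 13 × 10 = 130

|ℤ_13 × ℤ_10| = 130


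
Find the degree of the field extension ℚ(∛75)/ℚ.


∛75 has minimal polynomial x³ - 75 (irreducible over ℚ since 75 is not a perfect cube)

[ℚ(∛75)/ℚ] = 3


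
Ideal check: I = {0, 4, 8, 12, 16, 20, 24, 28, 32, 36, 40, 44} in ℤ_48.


Check ideal conditions for I = {0, 4, 8, 12, 16, 20, 24, 28, 32, 36, 40, 44} in ℤ_48:
(1) I is an additive subgroup? Yes
(2) For r ∈ ℤ_48 and a ∈ I: r·a ∈ I? Yes

Yes, I is an ideal of ℤ_48


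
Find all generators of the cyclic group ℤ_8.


g generates ℤ_n iff gcd(g,n) = 1
Checking each g ∈ {1,...,7}:
gcd(1,8) = 1
gcd(2,8) = 2
gcd(3,8) = 1
gcd(4,8) = 4
gcd(5,8) = 1
gcd(6,8) = 2
gcd(7,8) = 1
Generators: {1, 3, 5, 7}
Number of generators = φ(8) = 4

Generators of ℤ_8 = {1, 3, 5, 7}


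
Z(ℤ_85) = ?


Z(G) = {g ∈ G | gx = xg for all x ∈ G}
ℤ_85 is abelian, so Z(G) = G

Z(ℤ_85) = ℤ_85


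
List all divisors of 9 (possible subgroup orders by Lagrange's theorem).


Lagrange's theorem: |H| divides |G|
|G| = 9
Divisors of 9: 1, 3, 9

Possible subgroup orders: {1, 3, 9}


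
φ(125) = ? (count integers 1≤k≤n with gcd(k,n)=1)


Factor n: 125 = 5^3
φ(n) = n · ∏(1 - 1/p) over distinct primes p | n
φ(125) = 125 · (1 - 1/5) = 100

φ(125) = 100


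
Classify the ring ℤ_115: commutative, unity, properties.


ℤ_115 is a commutative ring with unity 1; 115 = 5×23 is composite, so 5·23 ≡ 0 gives zero divisors (not an integral domain)
Commutative: Yes
Integral domain: No
Has unity: Yes

ℤ_115: Commutative=Yes, Unity=Yes


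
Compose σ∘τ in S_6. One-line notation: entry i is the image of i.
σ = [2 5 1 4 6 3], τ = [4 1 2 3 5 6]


σ∘τ: apply τ first, then σ
1 →τ 4 →σ 4
2 →τ 1 →σ 2
3 →τ 2 →σ 5
4 →τ 3 →σ 1
5 →τ 5 →σ 6
6 →τ 6 →σ 3

σ∘τ = [4 2 5 1 6 3]


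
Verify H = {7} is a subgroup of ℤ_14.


Subgroup test for H = {7} in (ℤ_14, +):
(1) 0 ∈ H? No
(2) Closure: for all a,b ∈ H, (a+b) mod 14 ∈ H? No  [counterexample: 7 + 7 = 0 ∉ H]
(3) Inverses: for all a ∈ H, -a mod 14 ∈ H? Yes

No, H is not a subgroup of ℤ_14


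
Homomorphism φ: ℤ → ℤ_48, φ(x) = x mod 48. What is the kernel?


Kernel = preimage of identity
ker(φ) = {x ∈ ℤ : x ≡ 0 (mod 48)} = 48ℤ = {0, ±48, ±96, ...}

ker(φ) = 48ℤ


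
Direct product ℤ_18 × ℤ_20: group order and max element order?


|ℤ_18 × ℤ_20| = 18 × 20 = 360
Max element order = lcm(18,20) = 180
Cyclic? No (gcd=2)

|ℤ_18×ℤ_20| = 360, max element order = 180


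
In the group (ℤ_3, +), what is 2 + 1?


Operation: addition mod 3
2 + 1 = (a + b) mod 3 with a = 2, b = 1

2 + 1 = 0


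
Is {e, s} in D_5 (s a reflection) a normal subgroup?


H = {e, s} in D_5 (s a reflection)
r·s·r⁻¹ = sr⁻² ≠ s for n ≥ 3, so {e, s} is not closed under conjugation

No, not a normal subgroup


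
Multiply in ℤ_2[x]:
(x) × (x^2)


Expand and collect like terms; reduce coefficients mod 2:
x^0: 0·0 = 0 ≡ 0 (mod 2)
x^1: 0·0 + 1·0 = 0 ≡ 0 (mod 2)
x^2: 0·1 + 1·0 = 0 ≡ 0 (mod 2)
x^3: 1·1 = 1 ≡ 1 (mod 2)
Result: x^3

f · g = x^3


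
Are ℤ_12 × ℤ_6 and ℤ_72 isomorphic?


Comparing ℤ_12 × ℤ_6 and ℤ_72:
gcd(12,6) = 6 ≠ 1. Max element order in ℤ_12×ℤ_6 is lcm(12,6) = 12 < 72, so it has no element of order 72

No, ℤ_12 × ℤ_6 ≇ ℤ_72


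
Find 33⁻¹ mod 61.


Use the extended Euclidean algorithm to write 1 = 33·s + 61·t; then s mod 61 is the inverse.
Euclidean algorithm:
  33 = 0·61 + 33
  61 = 1·33 + 28
  33 = 1·28 + 5
  28 = 5·5 + 3
  5 = 1·3 + 2
  3 = 1·2 + 1
  2 = 2·1 + 0
gcd(33,61) = 1
Back-substitution gives: 33·(-24) + 61·(13) = 1
So 33⁻¹ ≡ -24 ≡ 37 (mod 61)
Check: 33 × 37 = 1221 ≡ 1 (mod 61) ✓

33⁻¹ ≡ 37 (mod 61)


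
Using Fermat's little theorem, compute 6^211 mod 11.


Fermat's little theorem: if p is prime and gcd(a,p)=1, then a^(p-1) ≡ 1 (mod p)
p = 11 is prime, gcd(6,11) = 1
Reduce exponent: 211 mod 10 = 1
So 6^211 ≡ 6^1 (mod 11)
6^1 mod 11 = 6

6^211 ≡ 6 (mod 11)


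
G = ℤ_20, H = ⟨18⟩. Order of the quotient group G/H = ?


|⟨18⟩| = n / gcd(18, 20) = 20 / 2 = 10
H is normal (ℤ_20 is abelian).
|G/H| = |G| / |H| = 20 / 10 = 2

|G/H| = 2


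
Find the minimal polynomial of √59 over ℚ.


√59 satisfies x² - 59 = 0, irreducible over ℚ since 59 is squarefree

Minimal polynomial: x² - 59


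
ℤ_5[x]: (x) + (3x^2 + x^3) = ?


Add coefficients mod 5:
x^0: 0 + 0 = 0 (mod 5)
x^1: 1 + 0 = 1 (mod 5)
x^2: 0 + 3 = 3 (mod 5)
x^3: 0 + 1 = 1 (mod 5)
Result: x + 3x^2 + x^3

f + g = x + 3x^2 + x^3


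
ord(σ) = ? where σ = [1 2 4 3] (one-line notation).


Cycle decomposition: (3 4)
Cycle lengths: 2
Order = lcm(2) = 2

ord(σ) = 2


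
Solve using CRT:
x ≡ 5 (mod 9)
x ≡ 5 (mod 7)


m₁ = 9, m₂ = 7, gcd = 1, so CRT applies. M = m₁·m₂ = 63
Let M₁ = M/m₁ = 7, M₂ = M/m₂ = 9
Find y₁ ≡ M₁⁻¹ (mod m₁): 7⁻¹ ≡ 4 (mod 9)
Find y₂ ≡ M₂⁻¹ (mod m₂): 9⁻¹ ≡ 4 (mod 7)
x = a₁·M₁·y₁ + a₂·M₂·y₂ = 5·7·4 + 5·9·4 = 320
Reduce mod 63: x ≡ 5
Check: 5 mod 9 = 5 ✓, 5 mod 7 = 5 ✓

x ≡ 5 (mod 63)


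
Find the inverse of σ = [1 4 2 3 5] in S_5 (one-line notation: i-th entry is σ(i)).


To find σ⁻¹, swap domain and range:
σ(1) = 1 → σ⁻¹(1) = 1
σ(2) = 4 → σ⁻¹(4) = 2
σ(3) = 2 → σ⁻¹(2) = 3
σ(4) = 3 → σ⁻¹(3) = 4
σ(5) = 5 → σ⁻¹(5) = 5

σ⁻¹ = [1 3 4 2 5]


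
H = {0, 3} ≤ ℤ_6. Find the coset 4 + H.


4 + H = {4 + h (mod 6) : h ∈ H}
4+0=4, 4+3=1
4 + H = {1, 4} = 1 + H

4 + H = {1, 4}


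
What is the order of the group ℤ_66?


ℤ_n has n elements.

|ℤ_66| = 66


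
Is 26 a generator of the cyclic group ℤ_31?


g generates ℤ_n iff gcd(g, n) = 1
gcd(26, 31) = 1
Since gcd = 1, 26 is a generator.

Yes, 26 generates ℤ_31


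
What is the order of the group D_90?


|D_n| = 2n (n rotations and n reflections)
|D_90| = 2×90 = 180

|D_90| = 180


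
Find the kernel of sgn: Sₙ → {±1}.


Kernel = preimage of identity
ker(sgn) = even permutations = Aₙ

ker(sgn) = Aₙ


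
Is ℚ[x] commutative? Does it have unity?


Polynomial ring over ℚ (an integral domain) is a commutative integral domain with unity 1
Commutative: Yes
Integral domain: Yes
Has unity: Yes

ℚ[x]: Commutative=Yes, Unity=Yes


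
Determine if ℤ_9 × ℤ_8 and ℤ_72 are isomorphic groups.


Comparing ℤ_9 × ℤ_8 and ℤ_72:
gcd(9,8) = 1, so ℤ_9 × ℤ_8 ≅ ℤ_72 (CRT)

Yes, ℤ_9 × ℤ_8 ≅ ℤ_72


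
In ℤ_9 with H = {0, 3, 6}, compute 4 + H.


4 + H = {4 + h (mod 9) : h ∈ H}
4+0=4, 4+3=7, 4+6=1
4 + H = {1, 4, 7} = 1 + H

4 + H = {1, 4, 7}


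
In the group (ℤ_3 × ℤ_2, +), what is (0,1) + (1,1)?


Operation: componentwise addition mod (3, 2)
(0,1) + (1,1) = ((a₁+b₁) mod 3, (a₂+b₂) mod 2) with a = (0,1), b = (1,1)

(0,1) + (1,1) = (1,0)


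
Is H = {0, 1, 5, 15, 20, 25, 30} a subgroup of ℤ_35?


Subgroup test for H = {0, 1, 5, 15, 20, 25, 30} in (ℤ_35, +):
(1) 0 ∈ H? Yes
(2) Closure: for all a,b ∈ H, (a+b) mod 35 ∈ H? No  [counterexample: 1 + 1 = 2 ∉ H]
(3) Inverses: for all a ∈ H, -a mod 35 ∈ H? No

No, H is not a subgroup of ℤ_35


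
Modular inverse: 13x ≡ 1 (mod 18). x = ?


Use the extended Euclidean algorithm to write 1 = 13·s + 18·t; then s mod 18 is the inverse.
Euclidean algorithm:
  13 = 0·18 + 13
  18 = 1·13 + 5
  13 = 2·5 + 3
  5 = 1·3 + 2
  3 = 1·2 + 1
  2 = 2·1 + 0
gcd(13,18) = 1
Back-substitution gives: 13·(7) + 18·(-5) = 1
So 13⁻¹ ≡ 7 ≡ 7 (mod 18)
Check: 13 × 7 = 91 ≡ 1 (mod 18) ✓

13⁻¹ ≡ 7 (mod 18)


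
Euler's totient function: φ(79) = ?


Factor n: 79 = 79
φ(n) = n · ∏(1 - 1/p) over distinct primes p | n
φ(79) = 79 · (1 - 1/79) = 78

φ(79) = 78


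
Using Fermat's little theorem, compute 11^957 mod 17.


Fermat's little theorem: if p is prime and gcd(a,p)=1, then a^(p-1) ≡ 1 (mod p)
p = 17 is prime, gcd(11,17) = 1
Reduce exponent: 957 mod 16 = 13
So 11^957 ≡ 11^13 (mod 17)
11^13 mod 17 = 7

11^957 ≡ 7 (mod 17)


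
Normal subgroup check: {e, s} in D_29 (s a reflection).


H = {e, s} in D_29 (s a reflection)
r·s·r⁻¹ = sr⁻² ≠ s for n ≥ 3, so {e, s} is not closed under conjugation

No, not a normal subgroup


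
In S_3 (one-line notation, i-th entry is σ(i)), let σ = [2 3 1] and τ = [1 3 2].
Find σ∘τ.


σ∘τ: apply τ first, then σ
1 →τ 1 →σ 2
2 →τ 3 →σ 1
3 →τ 2 →σ 3

σ∘τ = [2 1 3]


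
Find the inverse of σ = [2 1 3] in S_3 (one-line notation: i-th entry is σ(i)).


To find σ⁻¹, swap domain and range:
σ(1) = 2 → σ⁻¹(2) = 1
σ(2) = 1 → σ⁻¹(1) = 2
σ(3) = 3 → σ⁻¹(3) = 3

σ⁻¹ = [2 1 3]


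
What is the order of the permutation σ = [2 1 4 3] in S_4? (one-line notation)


Cycle decomposition: (1 2) (3 4)
Cycle lengths: 2, 2
Order = lcm(2, 2) = 2

ord(σ) = 2


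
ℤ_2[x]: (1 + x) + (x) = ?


Add coefficients mod 2:
x^0: 1 + 0 = 1 (mod 2)
x^1: 1 + 1 = 0 (mod 2)
Result: 1

f + g = 1


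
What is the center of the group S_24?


Z(G) = {g ∈ G | gx = xg for all x ∈ G}
S_n is non-abelian for n ≥ 3; Z(S_24) is trivial

Z(S_24) = {e}


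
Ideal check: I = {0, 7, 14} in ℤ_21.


Check ideal conditions for I = {0, 7, 14} in ℤ_21:
(1) I is an additive subgroup? Yes
(2) For r ∈ ℤ_21 and a ∈ I: r·a ∈ I? Yes

Yes, I is an ideal of ℤ_21


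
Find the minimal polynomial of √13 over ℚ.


√13 satisfies x² - 13 = 0, irreducible over ℚ since 13 is squarefree

Minimal polynomial: x² - 13


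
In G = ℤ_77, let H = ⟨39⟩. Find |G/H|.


|⟨39⟩| = n / gcd(39, 77) = 77 / 1 = 77
H is normal (ℤ_77 is abelian).
|G/H| = |G| / |H| = 77 / 77 = 1

|G/H| = 1


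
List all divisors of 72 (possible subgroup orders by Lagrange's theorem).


Lagrange's theorem: |H| divides |G|
|G| = 72
Divisors of 72: 1, 2, 3, 4, 6, 8, 9, 12, 18, 24, 36, 72

Possible subgroup orders: {1, 2, 3, 4, 6, 8, 9, 12, 18, 24, 36, 72}


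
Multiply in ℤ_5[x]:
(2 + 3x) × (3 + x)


Expand and collect like terms; reduce coefficients mod 5:
x^0: 2·3 = 6 ≡ 1 (mod 5)
x^1: 2·1 + 3·3 = 11 ≡ 1 (mod 5)
x^2: 3·1 = 3 ≡ 3 (mod 5)
Result: 1 + x + 3x^2

f · g = 1 + x + 3x^2


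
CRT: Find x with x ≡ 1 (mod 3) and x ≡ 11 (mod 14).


m₁ = 3, m₂ = 14, gcd = 1, so CRT applies. M = m₁·m₂ = 42
Let M₁ = M/m₁ = 14, M₂ = M/m₂ = 3
Find y₁ ≡ M₁⁻¹ (mod m₁): 14⁻¹ ≡ 2 (mod 3)
Find y₂ ≡ M₂⁻¹ (mod m₂): 3⁻¹ ≡ 5 (mod 14)
x = a₁·M₁·y₁ + a₂·M₂·y₂ = 1·14·2 + 11·3·5 = 193
Reduce mod 42: x ≡ 25
Check: 25 mod 3 = 1 ✓, 25 mod 14 = 11 ✓

x ≡ 25 (mod 42)


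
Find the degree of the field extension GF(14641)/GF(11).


GF(14641) = GF(11^4), so the extension degree is 4

[GF(14641)/GF(11)] = 4


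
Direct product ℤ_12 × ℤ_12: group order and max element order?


|ℤ_12 × ℤ_12| = 12 × 12 = 144
Max element order = lcm(12,12) = 12
Cyclic? No (gcd=12)

|ℤ_12×ℤ_12| = 144, max element order = 12


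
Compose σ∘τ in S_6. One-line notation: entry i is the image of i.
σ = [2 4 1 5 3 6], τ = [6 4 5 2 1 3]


σ∘τ: apply τ first, then σ
1 →τ 6 →σ 6
2 →τ 4 →σ 5
3 →τ 5 →σ 3
4 →τ 2 →σ 4
5 →τ 1 →σ 2
6 →τ 3 →σ 1

σ∘τ = [6 5 3 4 2 1]


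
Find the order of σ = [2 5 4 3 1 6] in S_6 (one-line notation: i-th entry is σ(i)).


Cycle decomposition: (1 2 5) (3 4)
Cycle lengths: 3, 2
Order = lcm(3, 2) = 6

ord(σ) = 6


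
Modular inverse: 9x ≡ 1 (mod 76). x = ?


Use the extended Euclidean algorithm to write 1 = 9·s + 76·t; then s mod 76 is the inverse.
Euclidean algorithm:
  9 = 0·76 + 9
  76 = 8·9 + 4
  9 = 2·4 + 1
  4 = 4·1 + 0
gcd(9,76) = 1
Back-substitution gives: 9·(17) + 76·(-2) = 1
So 9⁻¹ ≡ 17 ≡ 17 (mod 76)
Check: 9 × 17 = 153 ≡ 1 (mod 76) ✓

9⁻¹ ≡ 17 (mod 76)


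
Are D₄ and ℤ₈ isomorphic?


Comparing D₄ and ℤ₈:
D₄ is non-abelian, ℤ₈ is abelian

No, D₄ ≇ ℤ₈


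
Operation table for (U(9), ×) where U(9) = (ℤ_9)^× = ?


Elements: {1, 2, 4, 5, 7, 8}
Operation: multiplication mod 9
Entry (a, b) = (a × b) mod 9

Cayley table:
  | 1 | 2 | 4 | 5 | 7 | 8
1 | 1 | 2 | 4 | 5 | 7 | 8
2 | 2 | 4 | 8 | 1 | 5 | 7
4 | 4 | 8 | 7 | 2 | 1 | 5
5 | 5 | 1 | 2 | 7 | 8 | 4
7 | 7 | 5 | 1 | 8 | 4 | 2
8 | 8 | 7 | 5 | 4 | 2 | 1


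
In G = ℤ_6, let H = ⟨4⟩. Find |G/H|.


|⟨4⟩| = n / gcd(4, 6) = 6 / 2 = 3
H is normal (ℤ_6 is abelian).
|G/H| = |G| / |H| = 6 / 3 = 2

|G/H| = 2


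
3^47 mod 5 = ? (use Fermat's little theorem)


Fermat's little theorem: if p is prime and gcd(a,p)=1, then a^(p-1) ≡ 1 (mod p)
p = 5 is prime, gcd(3,5) = 1
Reduce exponent: 47 mod 4 = 3
So 3^47 ≡ 3^3 (mod 5)
3^3 mod 5 = 2

3^47 ≡ 2 (mod 5)


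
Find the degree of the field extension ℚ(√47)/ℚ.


√47 has minimal polynomial x² - 47 (irreducible over ℚ since 47 is squarefree)

[ℚ(√47)/ℚ] = 2


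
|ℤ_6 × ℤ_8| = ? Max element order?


|ℤ_6 × ℤ_8| = 6 × 8 = 48
Max element order = lcm(6,8) = 24
Cyclic? No (gcd=2)

|ℤ_6×ℤ_8| = 48, max element order = 24


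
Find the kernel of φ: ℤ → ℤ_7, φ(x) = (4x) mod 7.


Kernel = preimage of identity
ker(φ) = {x ∈ ℤ : 4x ≡ 0 (mod 7)}. gcd(4,7) = 1, so 4x ≡ 0 (mod 7) ⟺ x ≡ 0 (mod 7/1 = 7). Hence ker(φ) = 7ℤ

ker(φ) = 7ℤ


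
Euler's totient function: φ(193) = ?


Factor n: 193 = 193
φ(n) = n · ∏(1 - 1/p) over distinct primes p | n
φ(193) = 193 · (1 - 1/193) = 192

φ(193) = 192


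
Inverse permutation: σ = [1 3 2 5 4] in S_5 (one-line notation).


To find σ⁻¹, swap domain and range:
σ(1) = 1 → σ⁻¹(1) = 1
σ(2) = 3 → σ⁻¹(3) = 2
σ(3) = 2 → σ⁻¹(2) = 3
σ(4) = 5 → σ⁻¹(5) = 4
σ(5) = 4 → σ⁻¹(4) = 5

σ⁻¹ = [1 3 2 5 4]


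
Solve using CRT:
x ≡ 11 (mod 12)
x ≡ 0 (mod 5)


m₁ = 12, m₂ = 5, gcd = 1, so CRT applies. M = m₁·m₂ = 60
Let M₁ = M/m₁ = 5, M₂ = M/m₂ = 12
Find y₁ ≡ M₁⁻¹ (mod m₁): 5⁻¹ ≡ 5 (mod 12)
Find y₂ ≡ M₂⁻¹ (mod m₂): 12⁻¹ ≡ 3 (mod 5)
x = a₁·M₁·y₁ + a₂·M₂·y₂ = 11·5·5 + 0·12·3 = 275
Reduce mod 60: x ≡ 35
Check: 35 mod 12 = 11 ✓, 35 mod 5 = 0 ✓

x ≡ 35 (mod 60)


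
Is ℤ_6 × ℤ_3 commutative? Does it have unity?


Direct product ring; commutative with unity (1,1); but (1,0)·(0,1) = (0,0) gives zero divisors, so not an integral domain
Commutative: Yes
Integral domain: No
Has unity: Yes

ℤ_6 × ℤ_3: Commutative=Yes, Unity=Yes


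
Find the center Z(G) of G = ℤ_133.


Z(G) = {g ∈ G | gx = xg for all x ∈ G}
ℤ_133 is abelian, so Z(G) = G

Z(ℤ_133) = ℤ_133


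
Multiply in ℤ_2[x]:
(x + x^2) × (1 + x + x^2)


Expand and collect like terms; reduce coefficients mod 2:
x^0: 0·1 = 0 ≡ 0 (mod 2)
x^1: 0·1 + 1·1 = 1 ≡ 1 (mod 2)
x^2: 0·1 + 1·1 + 1·1 = 2 ≡ 0 (mod 2)
x^3: 1·1 + 1·1 = 2 ≡ 0 (mod 2)
x^4: 1·1 = 1 ≡ 1 (mod 2)
Result: x + x^4

f · g = x + x^4


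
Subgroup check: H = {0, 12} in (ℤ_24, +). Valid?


Subgroup test for H = {0, 12} in (ℤ_24, +):
(1) 0 ∈ H? Yes
(2) Closure: for all a,b ∈ H, (a+b) mod 24 ∈ H? Yes
(3) Inverses: for all a ∈ H, -a mod 24 ∈ H? Yes

Yes, H is a subgroup of ℤ_24


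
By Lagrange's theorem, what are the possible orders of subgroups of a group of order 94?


Lagrange's theorem: |H| divides |G|
|G| = 94
Divisors of 94: 1, 2, 47, 94

Possible subgroup orders: {1, 2, 47, 94}


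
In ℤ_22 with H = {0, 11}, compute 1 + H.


1 + H = {1 + h (mod 22) : h ∈ H}
1+0=1, 1+11=12

1 + H = {1, 12}


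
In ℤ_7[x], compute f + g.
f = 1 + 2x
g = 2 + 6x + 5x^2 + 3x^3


Add coefficients mod 7:
x^0: 1 + 2 = 3 (mod 7)
x^1: 2 + 6 = 1 (mod 7)
x^2: 0 + 5 = 5 (mod 7)
x^3: 0 + 3 = 3 (mod 7)
Result: 3 + x + 5x^2 + 3x^3

f + g = 3 + x + 5x^2 + 3x^3


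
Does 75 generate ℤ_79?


g generates ℤ_n iff gcd(g, n) = 1
gcd(75, 79) = 1
Since gcd = 1, 75 is a generator.

Yes, 75 generates ℤ_79


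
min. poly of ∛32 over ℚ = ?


∛32 satisfies x³ - 32 = 0, irreducible over ℚ (no rational root; 32 is not a perfect cube)

Minimal polynomial: x³ - 32


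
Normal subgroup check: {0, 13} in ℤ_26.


H = {0, 13} in ℤ_26
ℤ_26 is abelian; every subgroup of an abelian group is normal

Yes, normal subgroup


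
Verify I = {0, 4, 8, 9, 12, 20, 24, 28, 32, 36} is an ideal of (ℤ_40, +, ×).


Check ideal conditions for I = {0, 4, 8, 9, 12, 20, 24, 28, 32, 36} in ℤ_40:
(1) I is an additive subgroup? No
(2) For r ∈ ℤ_40 and a ∈ I: r·a ∈ I? No  [counterexample: r=2, a=8, r·a mod 40 = 16 ∉ I]

No, I is not an ideal of ℤ_40


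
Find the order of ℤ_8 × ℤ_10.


|A × B| = |A| · |B|
|ℤ_8 × ℤ_10| = 8 × 10 = 80

|ℤ_8 × ℤ_10| = 80


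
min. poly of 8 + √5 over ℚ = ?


Let α = 8 + √5. Then α - 8 = √5, so (α - 8)² = 5, giving α² - 16α + 59 = 0. Degree 2 and α ∉ ℚ, so this is the minimal polynomial.

Minimal polynomial: x² - 16x + 59


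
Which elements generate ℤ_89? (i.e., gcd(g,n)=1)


g generates ℤ_n iff gcd(g,n) = 1
Prime factors of 89: 89
Generators are g ∈ {1,...,88} not divisible by any of these primes.
Generators: {1, 2, 3, 4, 5, 6, 7, 8, 9, 10, 11, 12, 13, 14, 15, 16, 17, 18, 19, 20, 21, 22, 23, 24, 25, 26, 27, 28, 29, 30, 31, 32, 33, 34, 35, 36, 37, 38, 39, 40, 41, 42, 43, 44, 45, 46, 47, 48, 49, 50, 51, 52, 53, 54, 55, 56, 57, 58, 59, 60, 61, 62, 63, 64, 65, 66, 67, 68, 69, 70, 71, 72, 73, 74, 75, 76, 77, 78, 79, 80, 81, 82, 83, 84, 85, 86, 87, 88}
Number of generators = φ(89) = 88

Generators of ℤ_89 = {1, 2, 3, 4, 5, 6, 7, 8, 9, 10, 11, 12, 13, 14, 15, 16, 17, 18, 19, 20, 21, 22, 23, 24, 25, 26, 27, 28, 29, 30, 31, 32, 33, 34, 35, 36, 37, 38, 39, 40, 41, 42, 43, 44, 45, 46, 47, 48, 49, 50, 51, 52, 53, 54, 55, 56, 57, 58, 59, 60, 61, 62, 63, 64, 65, 66, 67, 68, 69, 70, 71, 72, 73, 74, 75, 76, 77, 78, 79, 80, 81, 82, 83, 84, 85, 86, 87, 88}


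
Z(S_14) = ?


Z(G) = {g ∈ G | gx = xg for all x ∈ G}
S_n is non-abelian for n ≥ 3; Z(S_14) is trivial

Z(S_14) = {e}


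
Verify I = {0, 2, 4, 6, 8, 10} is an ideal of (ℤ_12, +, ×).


Check ideal conditions for I = {0, 2, 4, 6, 8, 10} in ℤ_12:
(1) I is an additive subgroup? Yes
(2) For r ∈ ℤ_12 and a ∈ I: r·a ∈ I? Yes

Yes, I is an ideal of ℤ_12


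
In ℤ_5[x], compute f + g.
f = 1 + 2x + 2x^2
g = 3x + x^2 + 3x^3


Add coefficients mod 5:
x^0: 1 + 0 = 1 (mod 5)
x^1: 2 + 3 = 0 (mod 5)
x^2: 2 + 1 = 3 (mod 5)
x^3: 0 + 3 = 3 (mod 5)
Result: 1 + 3x^2 + 3x^3

f + g = 1 + 3x^2 + 3x^3


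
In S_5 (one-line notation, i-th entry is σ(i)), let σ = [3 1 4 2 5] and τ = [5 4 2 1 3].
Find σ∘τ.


σ∘τ: apply τ first, then σ
1 →τ 5 →σ 5
2 →τ 4 →σ 2
3 →τ 2 →σ 1
4 →τ 1 →σ 3
5 →τ 3 →σ 4

σ∘τ = [5 2 1 3 4]


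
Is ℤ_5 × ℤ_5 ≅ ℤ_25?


Comparing ℤ_5 × ℤ_5 and ℤ_25:
gcd(5,5) = 5 ≠ 1. Max element order in ℤ_5×ℤ_5 is lcm(5,5) = 5 < 25, so it has no element of order 25

No, ℤ_5 × ℤ_5 ≇ ℤ_25


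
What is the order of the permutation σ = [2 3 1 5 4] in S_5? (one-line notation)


Cycle decomposition: (1 2 3) (4 5)
Cycle lengths: 3, 2
Order = lcm(3, 2) = 6

ord(σ) = 6


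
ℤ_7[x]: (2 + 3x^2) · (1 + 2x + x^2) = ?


Expand and collect like terms; reduce coefficients mod 7:
x^0: 2·1 = 2 ≡ 2 (mod 7)
x^1: 2·2 + 0·1 = 4 ≡ 4 (mod 7)
x^2: 2·1 + 0·2 + 3·1 = 5 ≡ 5 (mod 7)
x^3: 0·1 + 3·2 = 6 ≡ 6 (mod 7)
x^4: 3·1 = 3 ≡ 3 (mod 7)
Result: 2 + 4x + 5x^2 + 6x^3 + 3x^4

f · g = 2 + 4x + 5x^2 + 6x^3 + 3x^4


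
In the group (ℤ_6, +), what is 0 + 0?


Operation: addition mod 6
0 + 0 = (a + b) mod 6 with a = 0, b = 0

0 + 0 = 0


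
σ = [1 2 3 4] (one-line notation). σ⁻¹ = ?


To find σ⁻¹, swap domain and range:
σ(1) = 1 → σ⁻¹(1) = 1
σ(2) = 2 → σ⁻¹(2) = 2
σ(3) = 3 → σ⁻¹(3) = 3
σ(4) = 4 → σ⁻¹(4) = 4

σ⁻¹ = [1 2 3 4]


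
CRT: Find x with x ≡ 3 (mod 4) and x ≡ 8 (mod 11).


m₁ = 4, m₂ = 11, gcd = 1, so CRT applies. M = m₁·m₂ = 44
Let M₁ = M/m₁ = 11, M₂ = M/m₂ = 4
Find y₁ ≡ M₁⁻¹ (mod m₁): 11⁻¹ ≡ 3 (mod 4)
Find y₂ ≡ M₂⁻¹ (mod m₂): 4⁻¹ ≡ 3 (mod 11)
x = a₁·M₁·y₁ + a₂·M₂·y₂ = 3·11·3 + 8·4·3 = 195
Reduce mod 44: x ≡ 19
Check: 19 mod 4 = 3 ✓, 19 mod 11 = 8 ✓

x ≡ 19 (mod 44)


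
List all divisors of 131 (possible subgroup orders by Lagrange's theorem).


Lagrange's theorem: |H| divides |G|
|G| = 131
Divisors of 131: 1, 131

Possible subgroup orders: {1, 131}


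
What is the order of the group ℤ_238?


ℤ_n has n elements.

|ℤ_238| = 238


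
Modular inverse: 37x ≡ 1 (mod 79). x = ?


Use the extended Euclidean algorithm to write 1 = 37·s + 79·t; then s mod 79 is the inverse.
Euclidean algorithm:
  37 = 0·79 + 37
  79 = 2·37 + 5
  37 = 7·5 + 2
  5 = 2·2 + 1
  2 = 2·1 + 0
gcd(37,79) = 1
Back-substitution gives: 37·(-32) + 79·(15) = 1
So 37⁻¹ ≡ -32 ≡ 47 (mod 79)
Check: 37 × 47 = 1739 ≡ 1 (mod 79) ✓

37⁻¹ ≡ 47 (mod 79)


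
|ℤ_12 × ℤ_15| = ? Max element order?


|ℤ_12 × ℤ_15| = 12 × 15 = 180
Max element order = lcm(12,15) = 60
Cyclic? No (gcd=3)

|ℤ_12×ℤ_15| = 180, max element order = 60


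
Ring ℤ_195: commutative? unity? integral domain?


ℤ_195 is a commutative ring with unity 1; 195 = 3×65 is composite, so 3·65 ≡ 0 gives zero divisors (not an integral domain)
Commutative: Yes
Integral domain: No
Has unity: Yes

ℤ_195: Commutative=Yes, Unity=Yes


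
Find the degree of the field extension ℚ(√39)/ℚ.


√39 has minimal polynomial x² - 39 (irreducible over ℚ since 39 is squarefree)

[ℚ(√39)/ℚ] = 2


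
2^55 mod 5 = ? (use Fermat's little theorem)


Fermat's little theorem: if p is prime and gcd(a,p)=1, then a^(p-1) ≡ 1 (mod p)
p = 5 is prime, gcd(2,5) = 1
Reduce exponent: 55 mod 4 = 3
So 2^55 ≡ 2^3 (mod 5)
2^3 mod 5 = 3

2^55 ≡ 3 (mod 5)


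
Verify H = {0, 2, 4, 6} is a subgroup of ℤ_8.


Subgroup test for H = {0, 2, 4, 6} in (ℤ_8, +):
(1) 0 ∈ H? Yes
(2) Closure: for all a,b ∈ H, (a+b) mod 8 ∈ H? Yes
(3) Inverses: for all a ∈ H, -a mod 8 ∈ H? Yes

Yes, H is a subgroup of ℤ_8


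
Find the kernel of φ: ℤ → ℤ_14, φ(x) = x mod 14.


Kernel = preimage of identity
ker(φ) = {x ∈ ℤ : x ≡ 0 (mod 14)} = 14ℤ = {0, ±14, ±28, ...}

ker(φ) = 14ℤ


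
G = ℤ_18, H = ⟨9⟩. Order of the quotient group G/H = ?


|⟨9⟩| = n / gcd(9, 18) = 18 / 9 = 2
H is normal (ℤ_18 is abelian).
|G/H| = |G| / |H| = 18 / 2 = 9

|G/H| = 9


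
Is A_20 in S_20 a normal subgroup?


H = A_20 in S_20
A_20 has index 2 in S_20, and every subgroup of index 2 is normal

Yes, normal subgroup


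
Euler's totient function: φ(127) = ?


Factor n: 127 = 127
φ(n) = n · ∏(1 - 1/p) over distinct primes p | n
φ(127) = 127 · (1 - 1/127) = 126

φ(127) = 126


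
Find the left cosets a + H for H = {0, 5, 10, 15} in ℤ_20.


H = {0, 5, 10, 15}, |H| = 4
Number of cosets = |G|/|H| = 20/4 = 5
0 + H = {0, 5, 10, 15}
1 + H = {1, 6, 11, 16}
2 + H = {2, 7, 12, 17}
3 + H = {3, 8, 13, 18}
4 + H = {4, 9, 14, 19}

Cosets: 0+H={0,5,10,15}; 1+H={1,6,11,16}; 2+H={2,7,12,17}; 3+H={3,8,13,18}; 4+H={4,9,14,19}


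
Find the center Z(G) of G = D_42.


Z(G) = {g ∈ G | gx = xg for all x ∈ G}
For even n, Z(D_n) = {e, r^(n/2)}: the 180° rotation r^21 commutes with every reflection and rotation

Z(D_42) = {e, r^21}


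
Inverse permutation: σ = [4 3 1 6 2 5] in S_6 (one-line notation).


To find σ⁻¹, swap domain and range:
σ(1) = 4 → σ⁻¹(4) = 1
σ(2) = 3 → σ⁻¹(3) = 2
σ(3) = 1 → σ⁻¹(1) = 3
σ(4) = 6 → σ⁻¹(6) = 4
σ(5) = 2 → σ⁻¹(2) = 5
σ(6) = 5 → σ⁻¹(5) = 6

σ⁻¹ = [3 5 2 1 6 4]


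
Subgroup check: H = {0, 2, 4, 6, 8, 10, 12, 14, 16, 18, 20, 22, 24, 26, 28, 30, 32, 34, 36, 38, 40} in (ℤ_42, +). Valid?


Subgroup test for H = {0, 2, 4, 6, 8, 10, 12, 14, 16, 18, 20, 22, 24, 26, 28, 30, 32, 34, 36, 38, 40} in (ℤ_42, +):
(1) 0 ∈ H? Yes
(2) Closure: for all a,b ∈ H, (a+b) mod 42 ∈ H? Yes
(3) Inverses: for all a ∈ H, -a mod 42 ∈ H? Yes

Yes, H is a subgroup of ℤ_42


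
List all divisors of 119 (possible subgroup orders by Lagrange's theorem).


Lagrange's theorem: |H| divides |G|
|G| = 119
Divisors of 119: 1, 7, 17, 119

Possible subgroup orders: {1, 7, 17, 119}


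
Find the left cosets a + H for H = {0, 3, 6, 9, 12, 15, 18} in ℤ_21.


H = {0, 3, 6, 9, 12, 15, 18}, |H| = 7
Number of cosets = |G|/|H| = 21/7 = 3
0 + H = {0, 3, 6, 9, 12, 15, 18}
1 + H = {1, 4, 7, 10, 13, 16, 19}
2 + H = {2, 5, 8, 11, 14, 17, 20}

Cosets: 0+H={0,3,6,9,12,15,18}; 1+H={1,4,7,10,13,16,19}; 2+H={2,5,8,11,14,17,20}


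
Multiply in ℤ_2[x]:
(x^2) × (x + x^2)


Expand and collect like terms; reduce coefficients mod 2:
x^0: 0·0 = 0 ≡ 0 (mod 2)
x^1: 0·1 + 0·0 = 0 ≡ 0 (mod 2)
x^2: 0·1 + 0·1 + 1·0 = 0 ≡ 0 (mod 2)
x^3: 0·1 + 1·1 = 1 ≡ 1 (mod 2)
x^4: 1·1 = 1 ≡ 1 (mod 2)
Result: x^3 + x^4

f · g = x^3 + x^4


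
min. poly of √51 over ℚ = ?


√51 satisfies x² - 51 = 0, irreducible over ℚ since 51 is squarefree

Minimal polynomial: x² - 51


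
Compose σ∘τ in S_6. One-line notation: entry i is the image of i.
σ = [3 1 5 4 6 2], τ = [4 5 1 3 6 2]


σ∘τ: apply τ first, then σ
1 →τ 4 →σ 4
2 →τ 5 →σ 6
3 →τ 1 →σ 3
4 →τ 3 →σ 5
5 →τ 6 →σ 2
6 →τ 2 →σ 1

σ∘τ = [4 6 3 5 2 1]


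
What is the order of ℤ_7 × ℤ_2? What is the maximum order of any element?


|ℤ_7 × ℤ_2| = 7 × 2 = 14
Max element order = lcm(7,2) = 14
Cyclic? Yes (gcd=1)

|ℤ_7×ℤ_2| = 14, max element order = 14


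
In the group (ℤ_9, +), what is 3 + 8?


Operation: addition mod 9
3 + 8 = (a + b) mod 9 with a = 3, b = 8

3 + 8 = 2


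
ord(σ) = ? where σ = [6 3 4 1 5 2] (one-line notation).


Cycle decomposition: (1 6 2 3 4)
Cycle lengths: 5
Order = lcm(5) = 5

ord(σ) = 5


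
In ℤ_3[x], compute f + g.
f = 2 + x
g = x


Add coefficients mod 3:
x^0: 2 + 0 = 2 (mod 3)
x^1: 1 + 1 = 2 (mod 3)
Result: 2 + 2x

f + g = 2 + 2x


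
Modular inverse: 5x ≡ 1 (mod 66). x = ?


Use the extended Euclidean algorithm to write 1 = 5·s + 66·t; then s mod 66 is the inverse.
Euclidean algorithm:
  5 = 0·66 + 5
  66 = 13·5 + 1
  5 = 5·1 + 0
gcd(5,66) = 1
Back-substitution gives: 5·(-13) + 66·(1) = 1
So 5⁻¹ ≡ -13 ≡ 53 (mod 66)
Check: 5 × 53 = 265 ≡ 1 (mod 66) ✓

5⁻¹ ≡ 53 (mod 66)


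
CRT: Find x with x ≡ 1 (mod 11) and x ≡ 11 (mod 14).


m₁ = 11, m₂ = 14, gcd = 1, so CRT applies. M = m₁·m₂ = 154
Let M₁ = M/m₁ = 14, M₂ = M/m₂ = 11
Find y₁ ≡ M₁⁻¹ (mod m₁): 14⁻¹ ≡ 4 (mod 11)
Find y₂ ≡ M₂⁻¹ (mod m₂): 11⁻¹ ≡ 9 (mod 14)
x = a₁·M₁·y₁ + a₂·M₂·y₂ = 1·14·4 + 11·11·9 = 1145
Reduce mod 154: x ≡ 67
Check: 67 mod 11 = 1 ✓, 67 mod 14 = 11 ✓

x ≡ 67 (mod 154)


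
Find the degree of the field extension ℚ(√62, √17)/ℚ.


[ℚ(√62,√17):ℚ] = [ℚ(√62,√17):ℚ(√62)]·[ℚ(√62):ℚ] = 2·2 = 4

[ℚ(√62, √17)/ℚ] = 4


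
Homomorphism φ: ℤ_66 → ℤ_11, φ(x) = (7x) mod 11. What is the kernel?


Kernel = preimage of identity
ker(φ) = {x ∈ ℤ_66 : 7x ≡ 0 (mod 11)}. Since 11 | 66, φ is well-defined. The kernel is the cyclic subgroup ⟨11⟩ of ℤ_66 (order 6), i.e. {0, 11, 22, 33, 44, 55}

ker(φ) = {0, 11, 22, 33, 44, 55}


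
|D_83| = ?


|D_n| = 2n (n rotations and n reflections)
|D_83| = 2×83 = 166

|D_83| = 166


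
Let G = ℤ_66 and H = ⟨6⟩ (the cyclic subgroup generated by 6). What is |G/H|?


|⟨6⟩| = n / gcd(6, 66) = 66 / 6 = 11
H is normal (ℤ_66 is abelian).
|G/H| = |G| / |H| = 66 / 11 = 6

|G/H| = 6


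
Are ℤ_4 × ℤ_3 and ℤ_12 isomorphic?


Comparing ℤ_4 × ℤ_3 and ℤ_12:
gcd(4,3) = 1, so ℤ_4 × ℤ_3 ≅ ℤ_12 (CRT)

Yes, ℤ_4 × ℤ_3 ≅ ℤ_12


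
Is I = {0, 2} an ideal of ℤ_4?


Check ideal conditions for I = {0, 2} in ℤ_4:
(1) I is an additive subgroup? Yes
(2) For r ∈ ℤ_4 and a ∈ I: r·a ∈ I? Yes

Yes, I is an ideal of ℤ_4


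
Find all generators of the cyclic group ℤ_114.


g generates ℤ_n iff gcd(g,n) = 1
Prime factors of 114: 2, 3, 19
Generators are g ∈ {1,...,113} not divisible by any of these primes.
Generators: {1, 5, 7, 11, 13, 17, 23, 25, 29, 31, 35, 37, 41, 43, 47, 49, 53, 55, 59, 61, 65, 67, 71, 73, 77, 79, 83, 85, 89, 91, 97, 101, 103, 107, 109, 113}
Number of generators = φ(114) = 36

Generators of ℤ_114 = {1, 5, 7, 11, 13, 17, 23, 25, 29, 31, 35, 37, 41, 43, 47, 49, 53, 55, 59, 61, 65, 67, 71, 73, 77, 79, 83, 85, 89, 91, 97, 101, 103, 107, 109, 113}


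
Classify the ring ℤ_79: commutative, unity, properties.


ℤ_79 is a commutative ring with unity 1; 79 is prime, so ℤ_79 is a field (hence an integral domain)
Commutative: Yes
Integral domain: Yes
Has unity: Yes

ℤ_79: Commutative=Yes, Unity=Yes


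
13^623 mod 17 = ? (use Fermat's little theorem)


Fermat's little theorem: if p is prime and gcd(a,p)=1, then a^(p-1) ≡ 1 (mod p)
p = 17 is prime, gcd(13,17) = 1
Reduce exponent: 623 mod 16 = 15
So 13^623 ≡ 13^15 (mod 17)
13^15 mod 17 = 4

13^623 ≡ 4 (mod 17)


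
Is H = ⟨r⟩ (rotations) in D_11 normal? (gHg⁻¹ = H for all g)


H = ⟨r⟩ (rotations) in D_11
The rotation subgroup ⟨r⟩ has index 2 in D_11, so it is normal

Yes, normal subgroup


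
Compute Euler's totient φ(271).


Factor n: 271 = 271
φ(n) = n · ∏(1 - 1/p) over distinct primes p | n
φ(271) = 271 · (1 - 1/271) = 270

φ(271) = 270


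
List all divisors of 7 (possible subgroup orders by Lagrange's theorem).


Lagrange's theorem: |H| divides |G|
|G| = 7
Divisors of 7: 1, 7

Possible subgroup orders: {1, 7}


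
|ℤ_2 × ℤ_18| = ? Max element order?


|ℤ_2 × ℤ_18| = 2 × 18 = 36
Max element order = lcm(2,18) = 18
Cyclic? No (gcd=2)

|ℤ_2×ℤ_18| = 36, max element order = 18


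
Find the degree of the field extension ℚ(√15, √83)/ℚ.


[ℚ(√15,√83):ℚ] = [ℚ(√15,√83):ℚ(√15)]·[ℚ(√15):ℚ] = 2·2 = 4

[ℚ(√15, √83)/ℚ] = 4


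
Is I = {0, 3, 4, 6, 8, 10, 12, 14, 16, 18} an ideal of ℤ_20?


Check ideal conditions for I = {0, 3, 4, 6, 8, 10, 12, 14, 16, 18} in ℤ_20:
(1) I is an additive subgroup? No
(2) For r ∈ ℤ_20 and a ∈ I: r·a ∈ I? No  [counterexample: r=3, a=3, r·a mod 20 = 9 ∉ I]

No, I is not an ideal of ℤ_20


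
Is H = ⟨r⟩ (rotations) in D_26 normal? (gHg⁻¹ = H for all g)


H = ⟨r⟩ (rotations) in D_26
The rotation subgroup ⟨r⟩ has index 2 in D_26, so it is normal

Yes, normal subgroup


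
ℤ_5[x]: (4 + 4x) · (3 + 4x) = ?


Expand and collect like terms; reduce coefficients mod 5:
x^0: 4·3 = 12 ≡ 2 (mod 5)
x^1: 4·4 + 4·3 = 28 ≡ 3 (mod 5)
x^2: 4·4 = 16 ≡ 1 (mod 5)
Result: 2 + 3x + x^2

f · g = 2 + 3x + x^2


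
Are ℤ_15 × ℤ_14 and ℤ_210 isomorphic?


Comparing ℤ_15 × ℤ_14 and ℤ_210:
gcd(15,14) = 1, so ℤ_15 × ℤ_14 ≅ ℤ_210 (CRT)

Yes, ℤ_15 × ℤ_14 ≅ ℤ_210


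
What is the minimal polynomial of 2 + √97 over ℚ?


Let α = 2 + √97. Then α - 2 = √97, so (α - 2)² = 97, giving α² - 4α - 93 = 0. Degree 2 and α ∉ ℚ, so this is the minimal polynomial.

Minimal polynomial: x² - 4x - 93


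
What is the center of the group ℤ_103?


Z(G) = {g ∈ G | gx = xg for all x ∈ G}
ℤ_103 is abelian, so Z(G) = G

Z(ℤ_103) = ℤ_103


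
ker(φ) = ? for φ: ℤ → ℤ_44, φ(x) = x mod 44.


Kernel = preimage of identity
ker(φ) = {x ∈ ℤ : x ≡ 0 (mod 44)} = 44ℤ = {0, ±44, ±88, ...}

ker(φ) = 44ℤ


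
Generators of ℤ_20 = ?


g generates ℤ_n iff gcd(g,n) = 1
Prime factors of 20: 2, 5
Generators are g ∈ {1,...,19} not divisible by any of these primes.
Generators: {1, 3, 7, 9, 11, 13, 17, 19}
Number of generators = φ(20) = 8

Generators of ℤ_20 = {1, 3, 7, 9, 11, 13, 17, 19}


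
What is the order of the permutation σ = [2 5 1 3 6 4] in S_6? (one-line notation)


Cycle decomposition: (1 2 5 6 4 3)
Cycle lengths: 6
Order = lcm(6) = 6

ord(σ) = 6


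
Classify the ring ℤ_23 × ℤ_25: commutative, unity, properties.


Direct product ring; commutative with unity (1,1); but (1,0)·(0,1) = (0,0) gives zero divisors, so not an integral domain
Commutative: Yes
Integral domain: No
Has unity: Yes

ℤ_23 × ℤ_25: Commutative=Yes, Unity=Yes


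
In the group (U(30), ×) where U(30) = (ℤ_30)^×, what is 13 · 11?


Operation: multiplication mod 30
13 · 11 = (a × b) mod 30 with a = 13, b = 11

13 · 11 = 23


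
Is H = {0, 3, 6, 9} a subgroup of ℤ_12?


Subgroup test for H = {0, 3, 6, 9} in (ℤ_12, +):
(1) 0 ∈ H? Yes
(2) Closure: for all a,b ∈ H, (a+b) mod 12 ∈ H? Yes
(3) Inverses: for all a ∈ H, -a mod 12 ∈ H? Yes

Yes, H is a subgroup of ℤ_12


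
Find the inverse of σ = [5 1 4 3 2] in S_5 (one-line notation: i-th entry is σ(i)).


To find σ⁻¹, swap domain and range:
σ(1) = 5 → σ⁻¹(5) = 1
σ(2) = 1 → σ⁻¹(1) = 2
σ(3) = 4 → σ⁻¹(4) = 3
σ(4) = 3 → σ⁻¹(3) = 4
σ(5) = 2 → σ⁻¹(2) = 5

σ⁻¹ = [2 5 4 3 1]


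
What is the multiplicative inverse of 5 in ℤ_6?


Use the extended Euclidean algorithm to write 1 = 5·s + 6·t; then s mod 6 is the inverse.
Euclidean algorithm:
  5 = 0·6 + 5
  6 = 1·5 + 1
  5 = 5·1 + 0
gcd(5,6) = 1
Back-substitution gives: 5·(-1) + 6·(1) = 1
So 5⁻¹ ≡ -1 ≡ 5 (mod 6)
Check: 5 × 5 = 25 ≡ 1 (mod 6) ✓

5⁻¹ ≡ 5 (mod 6)
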